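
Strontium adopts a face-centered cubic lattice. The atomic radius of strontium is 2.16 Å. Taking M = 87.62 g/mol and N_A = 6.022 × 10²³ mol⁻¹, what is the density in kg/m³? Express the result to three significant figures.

In an FCC lattice, atoms touch along the face diagonal, so √2·a = 4r, giving a = 6.109 Å = 6.109 × 10^-8 cm.
With Z = 4, ρ = Z·M/(N_A·a³) = 4 × 87.62 / (6.022 × 10²³ × 2.280 × 10^-22) = 2.552 g/cm³ = 2550 kg/m³.

2550 kg/m³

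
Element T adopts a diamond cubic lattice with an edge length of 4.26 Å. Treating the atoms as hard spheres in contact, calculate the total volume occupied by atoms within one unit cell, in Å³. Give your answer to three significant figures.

26.3 Å³

In a diamond cubic lattice nearest neighbors lie along the body diagonal with √3·a = 8r, so r = 0.2165a = 0.9223 Å.
V_atoms = Z × (4/3)πr³ = 8 × (4/3)π × (0.9223)³ = 26.3 Å³.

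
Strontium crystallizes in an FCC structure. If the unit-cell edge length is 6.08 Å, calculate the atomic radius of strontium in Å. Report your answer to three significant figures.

In an FCC lattice, atoms touch along the face diagonal, so √2·a = 4r.
r = √2·a/4 = 1.4142 × 6.08 / 4 = 2.15 Å.

2.15 Å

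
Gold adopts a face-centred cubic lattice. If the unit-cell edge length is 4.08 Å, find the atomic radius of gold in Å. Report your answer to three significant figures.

1.44 Å

In an FCC lattice, atoms touch along the face diagonal, so √2·a = 4r.
r = √2·a/4 = 1.4142 × 4.08 / 4 = 1.44 Å.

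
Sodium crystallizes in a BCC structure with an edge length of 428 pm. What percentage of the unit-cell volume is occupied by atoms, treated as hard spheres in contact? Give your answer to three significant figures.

In a BCC lattice atoms touch along the body diagonal, so √3·a = 4r, so r = 0.4330a = 185.3 pm.
Packing fraction = Z·(4/3)πr³ / a³ = 2 × (4/3)π × (185.3)³ / (428)³ = 0.6802 = 68.0%.

68.0%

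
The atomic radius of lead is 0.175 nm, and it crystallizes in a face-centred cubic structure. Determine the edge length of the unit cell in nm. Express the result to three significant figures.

0.495 nm

In an FCC lattice, atoms touch along the face diagonal, so √2·a = 4r.
a = 4r/√2 = 4 × 0.175 / 1.4142 = 0.495 nm.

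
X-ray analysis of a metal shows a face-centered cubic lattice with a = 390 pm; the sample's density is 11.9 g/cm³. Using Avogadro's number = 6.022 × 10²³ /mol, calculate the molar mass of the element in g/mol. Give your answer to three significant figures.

106 g/mol

An FCC cell has Z = 4 atoms; a = 3.900 × 10^-8 cm.
M = ρ·N_A·a³/Z = 11.9 × 6.022 × 10²³ × 5.932 × 10^-23 / 4 = 106 g/mol.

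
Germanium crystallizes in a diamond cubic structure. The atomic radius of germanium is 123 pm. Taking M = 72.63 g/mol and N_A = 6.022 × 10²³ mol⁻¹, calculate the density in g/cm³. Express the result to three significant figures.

5.26 g/cm³

In a diamond cubic lattice, nearest neighbors lie along the body diagonal with √3·a = 8r, giving a = 568.1 pm = 5.681 × 10^-8 cm.
With Z = 8, ρ = Z·M/(N_A·a³) = 8 × 72.63 / (6.022 × 10²³ × 1.834 × 10^-22) = 5.262 g/cm³.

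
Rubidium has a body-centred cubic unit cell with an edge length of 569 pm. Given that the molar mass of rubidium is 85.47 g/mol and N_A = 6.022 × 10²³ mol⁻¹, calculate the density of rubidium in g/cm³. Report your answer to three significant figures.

1.54 g/cm³

A BCC unit cell contains Z = 2 atoms.
Cell volume: a³ = (569 pm)³ = (5.690 × 10^-8 cm)³ = 1.842 × 10^-22 cm³.
ρ = Z·M/(N_A·a³) = 2 × 85.47 / (6.022 × 10²³ × 1.842 × 10^-22) = 1.541 g/cm³.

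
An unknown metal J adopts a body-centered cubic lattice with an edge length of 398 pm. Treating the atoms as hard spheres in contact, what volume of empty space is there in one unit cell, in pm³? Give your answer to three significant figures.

2.02 × 10^7 pm³

In a BCC lattice atoms touch along the body diagonal, so √3·a = 4r, so r = 0.4330a = 172.3 pm.
V_cell = a³ = 6.304 × 10^7 pm³; V_atoms = 2 × (4/3)πr³ = 4.288 × 10^7 pm³.
Empty space = 6.304 × 10^7 − 4.288 × 10^7 = 2.02 × 10^7 pm³.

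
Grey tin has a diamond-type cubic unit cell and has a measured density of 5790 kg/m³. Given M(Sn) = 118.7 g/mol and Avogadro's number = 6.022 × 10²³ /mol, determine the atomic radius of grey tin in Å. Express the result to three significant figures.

For a diamond cubic cell (Z = 8), a³ = Z·M/(N_A·ρ) = 8 × 118.7 / (6.022 × 10²³ × 5.790) = 2.723 × 10^-22 cm³, so a = 6.482 × 10^-8 cm = 6.482 Å.
Nearest neighbors lie along the body diagonal with √3·a = 8r, so r = 0.2165 × a = 1.40 Å.

1.40 Å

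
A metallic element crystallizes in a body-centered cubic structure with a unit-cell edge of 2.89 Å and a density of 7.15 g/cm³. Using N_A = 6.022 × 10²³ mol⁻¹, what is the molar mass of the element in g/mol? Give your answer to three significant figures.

52.0 g/mol

A BCC cell has Z = 2 atoms; a = 2.890 × 10^-8 cm.
M = ρ·N_A·a³/Z = 7.15 × 6.022 × 10²³ × 2.414 × 10^-23 / 2 = 52.0 g/mol.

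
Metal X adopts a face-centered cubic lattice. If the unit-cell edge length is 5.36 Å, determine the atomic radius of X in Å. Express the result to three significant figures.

In an FCC lattice, atoms touch along the face diagonal, so √2·a = 4r.
r = √2·a/4 = 1.4142 × 5.36 / 4 = 1.90 Å.

1.90 Å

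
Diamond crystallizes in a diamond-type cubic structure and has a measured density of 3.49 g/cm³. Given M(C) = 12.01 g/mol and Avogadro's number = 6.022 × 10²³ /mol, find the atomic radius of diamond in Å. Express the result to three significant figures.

0.774 Å

For a diamond cubic cell (Z = 8), a³ = Z·M/(N_A·ρ) = 8 × 12.01 / (6.022 × 10²³ × 3.490) = 4.572 × 10^-23 cm³, so a = 3.576 × 10^-8 cm = 3.576 Å.
Nearest neighbors lie along the body diagonal with √3·a = 8r, so r = 0.2165 × a = 0.774 Å.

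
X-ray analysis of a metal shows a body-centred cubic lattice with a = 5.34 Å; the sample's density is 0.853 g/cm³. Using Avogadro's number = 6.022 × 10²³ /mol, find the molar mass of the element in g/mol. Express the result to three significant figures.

39.1 g/mol

A BCC cell has Z = 2 atoms; a = 5.340 × 10^-8 cm.
M = ρ·N_A·a³/Z = 0.853 × 6.022 × 10²³ × 1.523 × 10^-22 / 2 = 39.1 g/mol.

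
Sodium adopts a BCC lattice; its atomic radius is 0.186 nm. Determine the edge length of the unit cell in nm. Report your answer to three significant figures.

In a BCC lattice, atoms touch along the body diagonal, so √3·a = 4r.
a = 4r/√3 = 4 × 0.186 / 1.7321 = 0.430 nm.

0.430 nm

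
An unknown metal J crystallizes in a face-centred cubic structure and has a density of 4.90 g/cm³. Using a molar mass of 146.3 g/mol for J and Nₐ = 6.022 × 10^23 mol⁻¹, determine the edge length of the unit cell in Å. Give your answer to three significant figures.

5.83 Å

With Z = 4 atoms per FCC cell, a³ = Z·M/(N_A·ρ) = 4 × 146.3 / (6.022 × 10²³ × 4.900 g/cm³) = 1.983 × 10^-22 cm³.
a = (1.983 × 10^-22)^(1/3) = 5.832 × 10^-8 cm = 5.83 Å.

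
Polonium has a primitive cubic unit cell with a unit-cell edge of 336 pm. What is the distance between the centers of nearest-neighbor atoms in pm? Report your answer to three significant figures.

In a simple cubic structure, atoms touch along the cell edge, so a = 2r; the nearest-neighbor distance equals 2r = 1.000·a.
d = 1.000 × 336 = 336 pm.

336 pm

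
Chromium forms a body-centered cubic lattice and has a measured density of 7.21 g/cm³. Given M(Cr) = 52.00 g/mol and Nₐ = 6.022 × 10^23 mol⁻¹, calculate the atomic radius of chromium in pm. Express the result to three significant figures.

125 pm

For a BCC cell (Z = 2), a³ = Z·M/(N_A·ρ) = 2 × 52.00 / (6.022 × 10²³ × 7.210) = 2.395 × 10^-23 cm³, so a = 2.883 × 10^-8 cm = 288.3 pm.
Atoms touch along the body diagonal, so √3·a = 4r, so r = 0.4330 × a = 125 pm.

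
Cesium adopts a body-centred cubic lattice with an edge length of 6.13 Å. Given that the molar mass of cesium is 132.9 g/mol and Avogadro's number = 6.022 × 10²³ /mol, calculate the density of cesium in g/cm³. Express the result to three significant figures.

A BCC unit cell contains Z = 2 atoms.
Cell volume: a³ = (6.13 Å)³ = (6.130 × 10^-8 cm)³ = 2.303 × 10^-22 cm³.
ρ = Z·M/(N_A·a³) = 2 × 132.9 / (6.022 × 10²³ × 2.303 × 10^-22) = 1.916 g/cm³.

1.92 g/cm³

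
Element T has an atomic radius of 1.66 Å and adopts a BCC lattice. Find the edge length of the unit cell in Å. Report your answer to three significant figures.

3.83 Å

In a BCC lattice, atoms touch along the body diagonal, so √3·a = 4r.
a = 4r/√3 = 4 × 1.66 / 1.7321 = 3.83 Å.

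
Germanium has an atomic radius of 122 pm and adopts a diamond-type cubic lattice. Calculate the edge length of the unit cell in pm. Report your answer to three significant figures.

In a diamond cubic lattice, nearest neighbors lie along the body diagonal with √3·a = 8r.
a = 8r/√3 = 8 × 122 / 1.7321 = 563 pm.

563 pm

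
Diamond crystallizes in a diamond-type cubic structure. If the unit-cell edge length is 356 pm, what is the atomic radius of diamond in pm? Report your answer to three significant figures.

77.1 pm

In a diamond cubic lattice, nearest neighbors lie along the body diagonal with √3·a = 8r.
r = √3·a/8 = 1.7321 × 356 / 8 = 77.1 pm.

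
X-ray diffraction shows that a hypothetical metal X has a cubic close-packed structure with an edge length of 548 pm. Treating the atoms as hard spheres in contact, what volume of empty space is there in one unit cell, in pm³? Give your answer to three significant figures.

4.27 × 10^7 pm³

In an FCC lattice atoms touch along the face diagonal, so √2·a = 4r, so r = 0.3536a = 193.7 pm.
V_cell = a³ = 1.646 × 10^8 pm³; V_atoms = 4 × (4/3)πr³ = 1.219 × 10^8 pm³.
Empty space = 1.646 × 10^8 − 1.219 × 10^8 = 4.27 × 10^7 pm³.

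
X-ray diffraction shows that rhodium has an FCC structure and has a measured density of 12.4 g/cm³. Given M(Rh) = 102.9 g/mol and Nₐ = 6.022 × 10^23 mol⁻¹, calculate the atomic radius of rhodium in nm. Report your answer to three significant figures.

0.135 nm

For an FCC cell (Z = 4), a³ = Z·M/(N_A·ρ) = 4 × 102.9 / (6.022 × 10²³ × 12.40) = 5.512 × 10^-23 cm³, so a = 3.806 × 10^-8 cm = 0.3806 nm.
Atoms touch along the face diagonal, so √2·a = 4r, so r = 0.3536 × a = 0.135 nm.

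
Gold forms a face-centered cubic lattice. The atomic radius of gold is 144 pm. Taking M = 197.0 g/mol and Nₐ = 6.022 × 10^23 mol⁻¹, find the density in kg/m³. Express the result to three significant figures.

In an FCC lattice, atoms touch along the face diagonal, so √2·a = 4r, giving a = 407.3 pm = 4.073 × 10^-8 cm.
With Z = 4, ρ = Z·M/(N_A·a³) = 4 × 197.0 / (6.022 × 10²³ × 6.757 × 10^-23) = 19.37 g/cm³ = 19400 kg/m³.

19400 kg/m³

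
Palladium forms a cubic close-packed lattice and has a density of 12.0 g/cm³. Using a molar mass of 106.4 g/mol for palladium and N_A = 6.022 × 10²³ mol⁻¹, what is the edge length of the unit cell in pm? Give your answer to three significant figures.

With Z = 4 atoms per FCC cell, a³ = Z·M/(N_A·ρ) = 4 × 106.4 / (6.022 × 10²³ × 12.00 g/cm³) = 5.890 × 10^-23 cm³.
a = (5.890 × 10^-23)^(1/3) = 3.891 × 10^-8 cm = 389 pm.

389 pm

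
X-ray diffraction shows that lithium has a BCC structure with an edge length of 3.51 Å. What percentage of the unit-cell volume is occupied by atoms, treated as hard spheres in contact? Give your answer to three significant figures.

68.0%

In a BCC lattice atoms touch along the body diagonal, so √3·a = 4r, so r = 0.4330a = 1.520 Å.
Packing fraction = Z·(4/3)πr³ / a³ = 2 × (4/3)π × (1.520)³ / (3.51)³ = 0.6802 = 68.0%.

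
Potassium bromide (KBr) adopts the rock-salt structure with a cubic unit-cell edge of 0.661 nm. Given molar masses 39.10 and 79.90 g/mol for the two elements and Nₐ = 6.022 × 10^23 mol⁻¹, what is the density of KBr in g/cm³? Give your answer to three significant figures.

2.74 g/cm³

The rock-salt structure contains Z = 4 formula units per cell; M(KBr) = 39.10 + 79.90 = 119.0 g/mol.
a³ = (6.610 × 10^-8 cm)³ = 2.888 × 10^-22 cm³.
ρ = 4 × 119.0 / (6.022 × 10²³ × 2.888 × 10^-22) = 2.737 g/cm³.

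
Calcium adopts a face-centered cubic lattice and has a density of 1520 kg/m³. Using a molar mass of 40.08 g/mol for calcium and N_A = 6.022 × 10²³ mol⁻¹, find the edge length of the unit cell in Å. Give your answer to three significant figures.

5.60 Å

With Z = 4 atoms per FCC cell, a³ = Z·M/(N_A·ρ) = 4 × 40.08 / (6.022 × 10²³ × 1.520 g/cm³) = 1.751 × 10^-22 cm³.
a = (1.751 × 10^-22)^(1/3) = 5.595 × 10^-8 cm = 5.60 Å.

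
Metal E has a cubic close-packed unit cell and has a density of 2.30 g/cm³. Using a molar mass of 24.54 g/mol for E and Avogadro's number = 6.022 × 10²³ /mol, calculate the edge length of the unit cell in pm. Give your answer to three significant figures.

414 pm

With Z = 4 atoms per FCC cell, a³ = Z·M/(N_A·ρ) = 4 × 24.54 / (6.022 × 10²³ × 2.300 g/cm³) = 7.087 × 10^-23 cm³.
a = (7.087 × 10^-23)^(1/3) = 4.138 × 10^-8 cm = 414 pm.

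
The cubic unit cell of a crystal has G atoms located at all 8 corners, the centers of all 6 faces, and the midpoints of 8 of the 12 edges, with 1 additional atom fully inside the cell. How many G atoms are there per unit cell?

7

Corner atoms are shared by 8 cells (1/8 each), face atoms by 2 (1/2 each), edge atoms by 4 (1/4 each), interior atoms are unshared.
Net atoms = 8 × 1/8 + 6 × 1/2 + 8 × 1/4 + 1 = 1 + 3 + 2 + 1 = 7.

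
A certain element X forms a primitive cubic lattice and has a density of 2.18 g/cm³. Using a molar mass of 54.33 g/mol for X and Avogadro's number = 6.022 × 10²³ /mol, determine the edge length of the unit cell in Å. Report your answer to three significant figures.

With Z = 1 atom per simple cubic cell, a³ = Z·M/(N_A·ρ) = 1 × 54.33 / (6.022 × 10²³ × 2.180 g/cm³) = 4.138 × 10^-23 cm³.
a = (4.138 × 10^-23)^(1/3) = 3.459 × 10^-8 cm = 3.46 Å.

3.46 Å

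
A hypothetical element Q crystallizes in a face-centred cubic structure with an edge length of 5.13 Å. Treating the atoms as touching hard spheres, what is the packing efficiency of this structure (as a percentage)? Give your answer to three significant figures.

In an FCC lattice atoms touch along the face diagonal, so √2·a = 4r, so r = 0.3536a = 1.814 Å.
Packing fraction = Z·(4/3)πr³ / a³ = 4 × (4/3)π × (1.814)³ / (5.13)³ = 0.7405 = 74.0%.

74.0%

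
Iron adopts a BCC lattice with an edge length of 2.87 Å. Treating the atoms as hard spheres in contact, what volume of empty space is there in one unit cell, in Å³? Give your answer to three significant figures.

In a BCC lattice atoms touch along the body diagonal, so √3·a = 4r, so r = 0.4330a = 1.243 Å.
V_cell = a³ = 23.64 Å³; V_atoms = 2 × (4/3)πr³ = 16.08 Å³.
Empty space = 23.64 − 16.08 = 7.56 Å³.

7.56 Å³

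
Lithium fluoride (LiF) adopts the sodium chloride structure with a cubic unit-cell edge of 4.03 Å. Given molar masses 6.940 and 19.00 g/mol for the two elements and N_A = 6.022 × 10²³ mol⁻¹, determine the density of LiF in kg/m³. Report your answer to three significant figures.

The sodium chloride structure contains Z = 4 formula units per cell; M(LiF) = 6.940 + 19.00 = 25.94 g/mol.
a³ = (4.030 × 10^-8 cm)³ = 6.545 × 10^-23 cm³.
ρ = 4 × 25.94 / (6.022 × 10²³ × 6.545 × 10^-23) = 2.633 g/cm³ = 2630 kg/m³.

2630 kg/m³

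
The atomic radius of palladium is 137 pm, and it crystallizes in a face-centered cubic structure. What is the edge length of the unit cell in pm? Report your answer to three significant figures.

In an FCC lattice, atoms touch along the face diagonal, so √2·a = 4r.
a = 4r/√2 = 4 × 137 / 1.4142 = 387 pm.

387 pm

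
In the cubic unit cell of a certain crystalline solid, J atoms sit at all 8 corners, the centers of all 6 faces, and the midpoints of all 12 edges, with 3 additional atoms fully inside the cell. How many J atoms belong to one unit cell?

Corner atoms are shared by 8 cells (1/8 each), face atoms by 2 (1/2 each), edge atoms by 4 (1/4 each), interior atoms are unshared.
Net atoms = 8 × 1/8 + 6 × 1/2 + 12 × 1/4 + 3 = 1 + 3 + 3 + 3 = 10.

10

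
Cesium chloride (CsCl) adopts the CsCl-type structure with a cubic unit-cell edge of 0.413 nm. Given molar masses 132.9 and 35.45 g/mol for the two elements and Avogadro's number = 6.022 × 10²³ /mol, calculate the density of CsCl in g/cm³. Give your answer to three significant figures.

The CsCl-type structure contains Z = 1 formula unit per cell; M(CsCl) = 132.9 + 35.45 = 168.35 g/mol.
a³ = (4.130 × 10^-8 cm)³ = 7.044 × 10^-23 cm³.
ρ = 1 × 168.35 / (6.022 × 10²³ × 7.044 × 10^-23) = 3.968 g/cm³.

3.97 g/cm³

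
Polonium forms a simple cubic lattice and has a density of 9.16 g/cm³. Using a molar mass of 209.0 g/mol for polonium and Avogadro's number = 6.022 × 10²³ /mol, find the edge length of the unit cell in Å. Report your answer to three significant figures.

3.36 Å

With Z = 1 atom per simple cubic cell, a³ = Z·M/(N_A·ρ) = 1 × 209.0 / (6.022 × 10²³ × 9.160 g/cm³) = 3.789 × 10^-23 cm³.
a = (3.789 × 10^-23)^(1/3) = 3.359 × 10^-8 cm = 3.36 Å.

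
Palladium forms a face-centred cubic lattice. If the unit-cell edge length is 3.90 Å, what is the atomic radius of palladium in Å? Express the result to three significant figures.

1.38 Å

In an FCC lattice, atoms touch along the face diagonal, so √2·a = 4r.
r = √2·a/4 = 1.4142 × 3.90 / 4 = 1.38 Å.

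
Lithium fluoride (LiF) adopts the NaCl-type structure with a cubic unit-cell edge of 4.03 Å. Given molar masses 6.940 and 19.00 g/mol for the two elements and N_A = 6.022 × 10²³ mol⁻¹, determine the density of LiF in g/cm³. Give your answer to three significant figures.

2.63 g/cm³

The NaCl-type structure contains Z = 4 formula units per cell; M(LiF) = 6.940 + 19.00 = 25.94 g/mol.
a³ = (4.030 × 10^-8 cm)³ = 6.545 × 10^-23 cm³.
ρ = 4 × 25.94 / (6.022 × 10²³ × 6.545 × 10^-23) = 2.633 g/cm³.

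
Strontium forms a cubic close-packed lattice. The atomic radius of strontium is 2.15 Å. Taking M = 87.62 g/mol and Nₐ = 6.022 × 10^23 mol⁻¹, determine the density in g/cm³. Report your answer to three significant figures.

In an FCC lattice, atoms touch along the face diagonal, so √2·a = 4r, giving a = 6.081 Å = 6.081 × 10^-8 cm.
With Z = 4, ρ = Z·M/(N_A·a³) = 4 × 87.62 / (6.022 × 10²³ × 2.249 × 10^-22) = 2.588 g/cm³.

2.59 g/cm³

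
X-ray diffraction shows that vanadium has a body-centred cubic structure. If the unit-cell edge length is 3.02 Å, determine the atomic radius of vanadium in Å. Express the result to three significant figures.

1.31 Å

In a BCC lattice, atoms touch along the body diagonal, so √3·a = 4r.
r = √3·a/4 = 1.7321 × 3.02 / 4 = 1.31 Å.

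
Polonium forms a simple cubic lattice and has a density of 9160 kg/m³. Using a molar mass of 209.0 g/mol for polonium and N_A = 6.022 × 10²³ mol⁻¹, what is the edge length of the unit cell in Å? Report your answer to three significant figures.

3.36 Å

With Z = 1 atom per simple cubic cell, a³ = Z·M/(N_A·ρ) = 1 × 209.0 / (6.022 × 10²³ × 9.160 g/cm³) = 3.789 × 10^-23 cm³.
a = (3.789 × 10^-23)^(1/3) = 3.359 × 10^-8 cm = 3.36 Å.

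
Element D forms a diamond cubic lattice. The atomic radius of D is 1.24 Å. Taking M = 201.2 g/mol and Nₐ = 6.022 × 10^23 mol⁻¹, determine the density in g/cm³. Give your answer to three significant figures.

In a diamond cubic lattice, nearest neighbors lie along the body diagonal with √3·a = 8r, giving a = 5.727 Å = 5.727 × 10^-8 cm.
With Z = 8, ρ = Z·M/(N_A·a³) = 8 × 201.2 / (6.022 × 10²³ × 1.879 × 10^-22) = 14.23 g/cm³.

14.2 g/cm³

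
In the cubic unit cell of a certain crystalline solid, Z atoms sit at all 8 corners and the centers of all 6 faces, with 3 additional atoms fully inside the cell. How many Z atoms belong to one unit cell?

Corner atoms are shared by 8 cells (1/8 each), face atoms by 2 (1/2 each), interior atoms are unshared.
Net atoms = 8 × 1/8 + 6 × 1/2 + 3 = 1 + 3 + 3 = 7.

7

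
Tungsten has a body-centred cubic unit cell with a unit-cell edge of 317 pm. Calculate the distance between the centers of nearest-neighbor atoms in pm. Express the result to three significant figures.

275 pm

In a BCC structure, atoms touch along the body diagonal, so √3·a = 4r; the nearest-neighbor distance equals 2r = 0.8660·a.
d = 0.8660 × 317 = 275 pm.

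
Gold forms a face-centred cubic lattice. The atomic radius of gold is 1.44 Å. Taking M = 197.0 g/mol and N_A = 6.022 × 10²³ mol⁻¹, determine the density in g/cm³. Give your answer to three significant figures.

19.4 g/cm³

In an FCC lattice, atoms touch along the face diagonal, so √2·a = 4r, giving a = 4.073 Å = 4.073 × 10^-8 cm.
With Z = 4, ρ = Z·M/(N_A·a³) = 4 × 197.0 / (6.022 × 10²³ × 6.757 × 10^-23) = 19.37 g/cm³.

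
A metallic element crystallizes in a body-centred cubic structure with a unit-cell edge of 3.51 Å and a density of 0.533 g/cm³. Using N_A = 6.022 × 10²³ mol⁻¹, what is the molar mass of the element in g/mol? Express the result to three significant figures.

6.94 g/mol

A BCC cell has Z = 2 atoms; a = 3.510 × 10^-8 cm.
M = ρ·N_A·a³/Z = 0.533 × 6.022 × 10²³ × 4.324 × 10^-23 / 2 = 6.94 g/mol.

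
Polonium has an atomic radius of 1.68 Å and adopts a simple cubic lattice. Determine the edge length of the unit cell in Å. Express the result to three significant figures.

In a simple cubic lattice, atoms touch along the cell edge, so a = 2r.
a = 2r = 2 × 1.68 = 3.36 Å.

3.36 Å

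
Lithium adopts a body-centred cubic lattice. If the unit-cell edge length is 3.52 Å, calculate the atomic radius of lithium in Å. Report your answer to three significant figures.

In a BCC lattice, atoms touch along the body diagonal, so √3·a = 4r.
r = √3·a/4 = 1.7321 × 3.52 / 4 = 1.52 Å.

1.52 Å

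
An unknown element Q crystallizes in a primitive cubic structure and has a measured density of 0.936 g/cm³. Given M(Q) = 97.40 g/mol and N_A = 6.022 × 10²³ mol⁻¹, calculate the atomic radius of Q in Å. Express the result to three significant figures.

2.78 Å

For a simple cubic cell (Z = 1), a³ = Z·M/(N_A·ρ) = 1 × 97.40 / (6.022 × 10²³ × 0.9360) = 1.728 × 10^-22 cm³, so a = 5.570 × 10^-8 cm = 5.570 Å.
Atoms touch along the cell edge, so a = 2r, so r = 0.5000 × a = 2.78 Å.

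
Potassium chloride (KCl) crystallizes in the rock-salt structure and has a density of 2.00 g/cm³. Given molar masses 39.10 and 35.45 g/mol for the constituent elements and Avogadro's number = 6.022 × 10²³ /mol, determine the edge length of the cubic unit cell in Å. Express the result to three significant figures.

M(KCl) = 74.55 g/mol; Z = 4 formula units per cell.
a³ = Z·M/(N_A·ρ) = 4 × 74.55 / (6.022 × 10²³ × 2.00) = 2.476 × 10^-22 cm³, so a = 6.279 × 10^-8 cm = 6.28 Å.

6.28 Å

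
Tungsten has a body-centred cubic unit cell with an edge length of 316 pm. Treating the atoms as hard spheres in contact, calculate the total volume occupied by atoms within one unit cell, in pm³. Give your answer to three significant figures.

In a BCC lattice atoms touch along the body diagonal, so √3·a = 4r, so r = 0.4330a = 136.8 pm.
V_atoms = Z × (4/3)πr³ = 2 × (4/3)π × (136.8)³ = 2.15 × 10^7 pm³.

2.15 × 10^7 pm³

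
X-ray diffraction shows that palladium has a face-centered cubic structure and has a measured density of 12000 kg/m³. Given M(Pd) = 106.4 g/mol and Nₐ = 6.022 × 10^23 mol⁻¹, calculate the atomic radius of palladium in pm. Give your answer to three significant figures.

For an FCC cell (Z = 4), a³ = Z·M/(N_A·ρ) = 4 × 106.4 / (6.022 × 10²³ × 12.00) = 5.890 × 10^-23 cm³, so a = 3.891 × 10^-8 cm = 389.1 pm.
Atoms touch along the face diagonal, so √2·a = 4r, so r = 0.3536 × a = 138 pm.

138 pm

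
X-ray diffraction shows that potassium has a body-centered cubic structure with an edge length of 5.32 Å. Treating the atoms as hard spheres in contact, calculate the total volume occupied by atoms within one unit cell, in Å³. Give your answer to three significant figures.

102 Å³

In a BCC lattice atoms touch along the body diagonal, so √3·a = 4r, so r = 0.4330a = 2.304 Å.
V_atoms = Z × (4/3)πr³ = 2 × (4/3)π × (2.304)³ = 102 Å³.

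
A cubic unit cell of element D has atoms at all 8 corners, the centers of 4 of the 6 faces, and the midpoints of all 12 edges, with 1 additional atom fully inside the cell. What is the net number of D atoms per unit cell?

Corner atoms are shared by 8 cells (1/8 each), face atoms by 2 (1/2 each), edge atoms by 4 (1/4 each), interior atoms are unshared.
Net atoms = 8 × 1/8 + 4 × 1/2 + 12 × 1/4 + 1 = 1 + 2 + 3 + 1 = 7.

7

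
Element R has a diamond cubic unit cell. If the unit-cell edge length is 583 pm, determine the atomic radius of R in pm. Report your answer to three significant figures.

126 pm

In a diamond cubic lattice, nearest neighbors lie along the body diagonal with √3·a = 8r.
r = √3·a/8 = 1.7321 × 583 / 8 = 126 pm.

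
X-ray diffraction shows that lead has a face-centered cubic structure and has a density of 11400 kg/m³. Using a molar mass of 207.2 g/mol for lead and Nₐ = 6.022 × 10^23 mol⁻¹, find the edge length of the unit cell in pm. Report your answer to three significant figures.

494 pm

With Z = 4 atoms per FCC cell, a³ = Z·M/(N_A·ρ) = 4 × 207.2 / (6.022 × 10²³ × 11.40 g/cm³) = 1.207 × 10^-22 cm³.
a = (1.207 × 10^-22)^(1/3) = 4.942 × 10^-8 cm = 494 pm.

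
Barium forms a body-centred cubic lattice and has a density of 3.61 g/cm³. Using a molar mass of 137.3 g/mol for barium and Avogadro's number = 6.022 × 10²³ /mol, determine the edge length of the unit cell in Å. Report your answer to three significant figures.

With Z = 2 atoms per BCC cell, a³ = Z·M/(N_A·ρ) = 2 × 137.3 / (6.022 × 10²³ × 3.610 g/cm³) = 1.263 × 10^-22 cm³.
a = (1.263 × 10^-22)^(1/3) = 5.017 × 10^-8 cm = 5.02 Å.

5.02 Å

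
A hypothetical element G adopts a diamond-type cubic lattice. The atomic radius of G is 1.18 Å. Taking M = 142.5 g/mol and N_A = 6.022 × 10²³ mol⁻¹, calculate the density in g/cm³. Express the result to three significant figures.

In a diamond cubic lattice, nearest neighbors lie along the body diagonal with √3·a = 8r, giving a = 5.450 Å = 5.450 × 10^-8 cm.
With Z = 8, ρ = Z·M/(N_A·a³) = 8 × 142.5 / (6.022 × 10²³ × 1.619 × 10^-22) = 11.69 g/cm³.

11.7 g/cm³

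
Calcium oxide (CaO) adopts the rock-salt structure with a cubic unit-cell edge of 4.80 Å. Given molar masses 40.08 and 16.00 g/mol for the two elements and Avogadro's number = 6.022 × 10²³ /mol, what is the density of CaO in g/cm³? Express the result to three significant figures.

3.37 g/cm³

The rock-salt structure contains Z = 4 formula units per cell; M(CaO) = 40.08 + 16.00 = 56.08 g/mol.
a³ = (4.800 × 10^-8 cm)³ = 1.106 × 10^-22 cm³.
ρ = 4 × 56.08 / (6.022 × 10²³ × 1.106 × 10^-22) = 3.368 g/cm³.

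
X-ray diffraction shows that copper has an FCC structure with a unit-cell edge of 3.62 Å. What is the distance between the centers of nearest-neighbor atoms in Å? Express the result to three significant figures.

2.56 Å

In an FCC structure, atoms touch along the face diagonal, so √2·a = 4r; the nearest-neighbor distance equals 2r = 0.7071·a.
d = 0.7071 × 3.62 = 2.56 Å.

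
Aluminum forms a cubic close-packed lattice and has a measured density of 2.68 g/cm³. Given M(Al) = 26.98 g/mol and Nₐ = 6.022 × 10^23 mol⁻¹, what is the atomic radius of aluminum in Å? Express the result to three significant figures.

1.44 Å

For an FCC cell (Z = 4), a³ = Z·M/(N_A·ρ) = 4 × 26.98 / (6.022 × 10²³ × 2.680) = 6.687 × 10^-23 cm³, so a = 4.059 × 10^-8 cm = 4.059 Å.
Atoms touch along the face diagonal, so √2·a = 4r, so r = 0.3536 × a = 1.44 Å.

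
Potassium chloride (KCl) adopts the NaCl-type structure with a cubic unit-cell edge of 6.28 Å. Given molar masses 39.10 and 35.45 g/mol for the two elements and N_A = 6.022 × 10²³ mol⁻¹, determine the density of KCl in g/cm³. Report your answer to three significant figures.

2.00 g/cm³

The NaCl-type structure contains Z = 4 formula units per cell; M(KCl) = 39.10 + 35.45 = 74.55 g/mol.
a³ = (6.280 × 10^-8 cm)³ = 2.477 × 10^-22 cm³.
ρ = 4 × 74.55 / (6.022 × 10²³ × 2.477 × 10^-22) = 1.999 g/cm³.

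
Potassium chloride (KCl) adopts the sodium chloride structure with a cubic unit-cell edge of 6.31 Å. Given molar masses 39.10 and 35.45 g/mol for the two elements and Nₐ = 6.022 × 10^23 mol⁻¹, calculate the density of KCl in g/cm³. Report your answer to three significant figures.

1.97 g/cm³

The sodium chloride structure contains Z = 4 formula units per cell; M(KCl) = 39.10 + 35.45 = 74.55 g/mol.
a³ = (6.310 × 10^-8 cm)³ = 2.512 × 10^-22 cm³.
ρ = 4 × 74.55 / (6.022 × 10²³ × 2.512 × 10^-22) = 1.971 g/cm³.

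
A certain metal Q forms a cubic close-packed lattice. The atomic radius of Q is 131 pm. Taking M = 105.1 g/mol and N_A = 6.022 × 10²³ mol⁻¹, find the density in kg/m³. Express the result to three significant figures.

In an FCC lattice, atoms touch along the face diagonal, so √2·a = 4r, giving a = 370.5 pm = 3.705 × 10^-8 cm.
With Z = 4, ρ = Z·M/(N_A·a³) = 4 × 105.1 / (6.022 × 10²³ × 5.087 × 10^-23) = 13.72 g/cm³ = 13700 kg/m³.

13700 kg/m³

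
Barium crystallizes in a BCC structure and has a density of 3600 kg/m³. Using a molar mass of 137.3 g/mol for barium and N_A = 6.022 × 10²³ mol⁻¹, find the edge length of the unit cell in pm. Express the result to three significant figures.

502 pm

With Z = 2 atoms per BCC cell, a³ = Z·M/(N_A·ρ) = 2 × 137.3 / (6.022 × 10²³ × 3.600 g/cm³) = 1.267 × 10^-22 cm³.
a = (1.267 × 10^-22)^(1/3) = 5.022 × 10^-8 cm = 502 pm.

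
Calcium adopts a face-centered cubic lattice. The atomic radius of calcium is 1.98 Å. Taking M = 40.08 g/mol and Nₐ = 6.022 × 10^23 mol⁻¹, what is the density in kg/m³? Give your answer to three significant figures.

1520 kg/m³

In an FCC lattice, atoms touch along the face diagonal, so √2·a = 4r, giving a = 5.600 Å = 5.600 × 10^-8 cm.
With Z = 4, ρ = Z·M/(N_A·a³) = 4 × 40.08 / (6.022 × 10²³ × 1.756 × 10^-22) = 1.516 g/cm³ = 1520 kg/m³.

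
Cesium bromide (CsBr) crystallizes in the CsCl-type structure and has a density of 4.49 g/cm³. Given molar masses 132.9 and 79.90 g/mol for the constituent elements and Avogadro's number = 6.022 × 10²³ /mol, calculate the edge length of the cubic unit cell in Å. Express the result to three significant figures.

4.29 Å

M(CsBr) = 212.8 g/mol; Z = 1 formula unit per cell.
a³ = Z·M/(N_A·ρ) = 1 × 212.8 / (6.022 × 10²³ × 4.49) = 7.870 × 10^-23 cm³, so a = 4.285 × 10^-8 cm = 4.29 Å.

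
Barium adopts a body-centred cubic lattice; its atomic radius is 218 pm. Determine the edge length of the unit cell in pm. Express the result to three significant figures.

503 pm

In a BCC lattice, atoms touch along the body diagonal, so √3·a = 4r.
a = 4r/√3 = 4 × 218 / 1.7321 = 503 pm.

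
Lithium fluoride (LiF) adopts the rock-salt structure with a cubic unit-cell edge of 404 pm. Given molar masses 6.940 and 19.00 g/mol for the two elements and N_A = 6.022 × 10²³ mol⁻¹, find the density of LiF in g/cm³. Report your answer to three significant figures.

2.61 g/cm³

The rock-salt structure contains Z = 4 formula units per cell; M(LiF) = 6.940 + 19.00 = 25.94 g/mol.
a³ = (4.040 × 10^-8 cm)³ = 6.594 × 10^-23 cm³.
ρ = 4 × 25.94 / (6.022 × 10²³ × 6.594 × 10^-23) = 2.613 g/cm³.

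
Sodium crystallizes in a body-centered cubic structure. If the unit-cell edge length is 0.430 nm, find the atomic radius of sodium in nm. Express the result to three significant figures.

0.186 nm

In a BCC lattice, atoms touch along the body diagonal, so √3·a = 4r.
r = √3·a/4 = 1.7321 × 0.430 / 4 = 0.186 nm.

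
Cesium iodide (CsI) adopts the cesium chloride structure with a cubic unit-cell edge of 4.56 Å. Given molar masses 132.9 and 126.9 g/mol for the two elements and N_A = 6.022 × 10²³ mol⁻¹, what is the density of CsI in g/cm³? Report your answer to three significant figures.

The cesium chloride structure contains Z = 1 formula unit per cell; M(CsI) = 132.9 + 126.9 = 259.8 g/mol.
a³ = (4.560 × 10^-8 cm)³ = 9.482 × 10^-23 cm³.
ρ = 1 × 259.8 / (6.022 × 10²³ × 9.482 × 10^-23) = 4.550 g/cm³.

4.55 g/cm³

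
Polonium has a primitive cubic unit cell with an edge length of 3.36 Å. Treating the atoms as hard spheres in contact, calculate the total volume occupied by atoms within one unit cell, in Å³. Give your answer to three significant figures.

In a simple cubic lattice atoms touch along the cell edge, so a = 2r, so r = 0.5000a = 1.680 Å.
V_atoms = Z × (4/3)πr³ = 1 × (4/3)π × (1.680)³ = 19.9 Å³.

19.9 Å³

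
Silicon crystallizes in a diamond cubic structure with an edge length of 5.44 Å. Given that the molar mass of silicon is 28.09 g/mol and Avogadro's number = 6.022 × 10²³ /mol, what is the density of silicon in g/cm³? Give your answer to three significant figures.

A diamond cubic unit cell contains Z = 8 atoms.
Cell volume: a³ = (5.44 Å)³ = (5.440 × 10^-8 cm)³ = 1.610 × 10^-22 cm³.
ρ = Z·M/(N_A·a³) = 8 × 28.09 / (6.022 × 10²³ × 1.610 × 10^-22) = 2.318 g/cm³.

2.32 g/cm³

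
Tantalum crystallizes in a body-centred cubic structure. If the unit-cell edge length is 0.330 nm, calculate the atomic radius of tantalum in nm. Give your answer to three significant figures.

0.143 nm

In a BCC lattice, atoms touch along the body diagonal, so √3·a = 4r.
r = √3·a/4 = 1.7321 × 0.330 / 4 = 0.143 nm.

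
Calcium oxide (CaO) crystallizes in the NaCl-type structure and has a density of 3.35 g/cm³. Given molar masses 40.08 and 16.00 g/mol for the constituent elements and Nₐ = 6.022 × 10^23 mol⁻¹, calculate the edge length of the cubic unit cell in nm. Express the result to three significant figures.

M(CaO) = 56.08 g/mol; Z = 4 formula units per cell.
a³ = Z·M/(N_A·ρ) = 4 × 56.08 / (6.022 × 10²³ × 3.35) = 1.112 × 10^-22 cm³, so a = 4.809 × 10^-8 cm = 0.481 nm.

0.481 nm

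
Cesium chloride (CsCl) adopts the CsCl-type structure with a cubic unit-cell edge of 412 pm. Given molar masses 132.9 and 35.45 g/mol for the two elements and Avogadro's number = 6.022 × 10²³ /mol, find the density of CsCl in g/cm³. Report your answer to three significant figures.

4.00 g/cm³

The CsCl-type structure contains Z = 1 formula unit per cell; M(CsCl) = 132.9 + 35.45 = 168.35 g/mol.
a³ = (4.120 × 10^-8 cm)³ = 6.993 × 10^-23 cm³.
ρ = 1 × 168.35 / (6.022 × 10²³ × 6.993 × 10^-23) = 3.997 g/cm³.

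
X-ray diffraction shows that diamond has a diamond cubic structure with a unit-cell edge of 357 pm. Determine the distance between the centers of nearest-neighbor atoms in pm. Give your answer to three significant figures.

In a diamond cubic structure, nearest neighbors lie along the body diagonal with √3·a = 8r; the nearest-neighbor distance equals 2r = 0.4330·a.
d = 0.4330 × 357 = 155 pm.

155 pm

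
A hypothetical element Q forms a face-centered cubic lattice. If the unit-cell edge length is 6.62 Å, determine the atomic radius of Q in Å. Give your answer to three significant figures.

2.34 Å

In an FCC lattice, atoms touch along the face diagonal, so √2·a = 4r.
r = √2·a/4 = 1.4142 × 6.62 / 4 = 2.34 Å.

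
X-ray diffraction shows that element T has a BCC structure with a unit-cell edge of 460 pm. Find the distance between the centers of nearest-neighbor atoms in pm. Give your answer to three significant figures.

398 pm

In a BCC structure, atoms touch along the body diagonal, so √3·a = 4r; the nearest-neighbor distance equals 2r = 0.8660·a.
d = 0.8660 × 460 = 398 pm.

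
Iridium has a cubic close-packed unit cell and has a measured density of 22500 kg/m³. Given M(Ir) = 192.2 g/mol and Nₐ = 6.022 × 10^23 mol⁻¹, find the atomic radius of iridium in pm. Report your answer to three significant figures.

136 pm

For an FCC cell (Z = 4), a³ = Z·M/(N_A·ρ) = 4 × 192.2 / (6.022 × 10²³ × 22.50) = 5.674 × 10^-23 cm³, so a = 3.843 × 10^-8 cm = 384.3 pm.
Atoms touch along the face diagonal, so √2·a = 4r, so r = 0.3536 × a = 136 pm.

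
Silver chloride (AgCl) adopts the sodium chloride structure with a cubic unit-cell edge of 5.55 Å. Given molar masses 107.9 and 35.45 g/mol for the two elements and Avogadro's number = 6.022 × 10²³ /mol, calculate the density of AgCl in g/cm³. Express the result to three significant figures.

The sodium chloride structure contains Z = 4 formula units per cell; M(AgCl) = 107.9 + 35.45 = 143.35 g/mol.
a³ = (5.550 × 10^-8 cm)³ = 1.710 × 10^-22 cm³.
ρ = 4 × 143.35 / (6.022 × 10²³ × 1.710 × 10^-22) = 5.570 g/cm³.

5.57 g/cm³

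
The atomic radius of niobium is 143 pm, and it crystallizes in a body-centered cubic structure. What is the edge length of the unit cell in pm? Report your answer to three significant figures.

In a BCC lattice, atoms touch along the body diagonal, so √3·a = 4r.
a = 4r/√3 = 4 × 143 / 1.7321 = 330 pm.

330 pm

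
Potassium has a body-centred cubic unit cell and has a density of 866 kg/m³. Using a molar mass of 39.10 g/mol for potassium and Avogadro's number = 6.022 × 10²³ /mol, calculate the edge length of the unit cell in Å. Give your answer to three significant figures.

5.31 Å

With Z = 2 atoms per BCC cell, a³ = Z·M/(N_A·ρ) = 2 × 39.10 / (6.022 × 10²³ × 0.8660 g/cm³) = 1.500 × 10^-22 cm³.
a = (1.500 × 10^-22)^(1/3) = 5.313 × 10^-8 cm = 5.31 Å.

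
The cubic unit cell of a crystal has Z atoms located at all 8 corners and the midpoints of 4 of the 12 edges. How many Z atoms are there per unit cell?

Corner atoms are shared by 8 cells (1/8 each), edge atoms by 4 (1/4 each).
Net atoms = 8 × 1/8 + 4 × 1/4 = 1 + 1 = 2.

2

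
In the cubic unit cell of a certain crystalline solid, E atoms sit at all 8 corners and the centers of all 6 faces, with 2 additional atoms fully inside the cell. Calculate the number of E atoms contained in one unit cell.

Corner atoms are shared by 8 cells (1/8 each), face atoms by 2 (1/2 each), interior atoms are unshared.
Net atoms = 8 × 1/8 + 6 × 1/2 + 2 = 1 + 3 + 2 = 6.

6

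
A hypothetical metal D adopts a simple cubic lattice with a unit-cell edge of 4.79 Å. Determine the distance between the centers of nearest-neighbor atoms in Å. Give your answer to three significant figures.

In a simple cubic structure, atoms touch along the cell edge, so a = 2r; the nearest-neighbor distance equals 2r = 1.000·a.
d = 1.000 × 4.79 = 4.79 Å.

4.79 Å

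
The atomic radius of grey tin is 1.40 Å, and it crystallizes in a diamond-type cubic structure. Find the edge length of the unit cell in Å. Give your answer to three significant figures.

6.47 Å

In a diamond cubic lattice, nearest neighbors lie along the body diagonal with √3·a = 8r.
a = 8r/√3 = 8 × 1.40 / 1.7321 = 6.47 Å.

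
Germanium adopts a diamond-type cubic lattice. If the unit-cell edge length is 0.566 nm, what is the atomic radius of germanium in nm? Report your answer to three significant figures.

0.123 nm

In a diamond cubic lattice, nearest neighbors lie along the body diagonal with √3·a = 8r.
r = √3·a/8 = 1.7321 × 0.566 / 8 = 0.123 nm.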